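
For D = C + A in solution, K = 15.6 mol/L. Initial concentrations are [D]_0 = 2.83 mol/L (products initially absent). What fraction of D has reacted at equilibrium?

Let X = conversion of D; extent ξ = 2.83·X mol/L.
Concentrations: [D] = 2.83 − 2.83X; [C] = 2.83X; [A] = 2.83X.
K = [C] [A] / ([D]).
Equating to 15.6 mol/L: the physical root is X = 0.864.

X = 0.864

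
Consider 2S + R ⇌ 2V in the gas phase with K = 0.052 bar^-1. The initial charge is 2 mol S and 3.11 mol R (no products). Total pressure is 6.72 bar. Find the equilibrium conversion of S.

Let X = conversion of S (basis 2 mol S); extent of reaction ξ = X.
At extent ξ: n_S = 2 − 2X; n_R = 3.11 − X; n_V = 2X.
Total moles n_T = 5.11 − X.
With p_i = (n_i/n_T)P, K = p_V^2 / (p_S^2 p_R).
Substituting and setting equal to 0.052 bar^-1 gives a polynomial in X; the root in (0,1) is X = 0.311.

X = 0.311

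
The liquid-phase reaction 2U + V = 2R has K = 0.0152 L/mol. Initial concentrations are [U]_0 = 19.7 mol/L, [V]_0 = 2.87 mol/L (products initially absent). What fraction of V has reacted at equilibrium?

X = 0.458

Let X = conversion of V; extent ξ = 2.87·X mol/L.
Concentrations: [U] = 19.7 − 5.74X; [V] = 2.87 − 2.87X; [R] = 5.74X.
K = [R]^2 / ([U]^2 [V]).
Equating to 0.0152 L/mol: the physical root is X = 0.458.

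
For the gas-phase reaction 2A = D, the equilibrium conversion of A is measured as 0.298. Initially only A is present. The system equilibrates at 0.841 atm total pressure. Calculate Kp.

Kp = 0.306 atm^-1

Let X = conversion of A (basis 1 mol A); extent of reaction ξ = 0.5X.
Species balance: n_A = 1 − X; n_D = 0.5X.
Summing: n_T = 1 − 0.5X.
At X = 0.298: n_A = 0.702, n_D = 0.149, n_T = 0.851.
p_i = (n_i/n_T)·P. Kp = p_D / (p_A^2) = 0.306 atm^-1.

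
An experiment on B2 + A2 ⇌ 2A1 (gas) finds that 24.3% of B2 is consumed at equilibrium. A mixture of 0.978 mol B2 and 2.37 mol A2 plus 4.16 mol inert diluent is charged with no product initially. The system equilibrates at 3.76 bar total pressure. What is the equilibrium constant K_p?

K_p = 0.143

Let X = conversion of B2 (basis 0.978 mol B2); extent of reaction ξ = 0.978X.
Moles: n_B2 = 0.978 − 0.978X; n_A2 = 2.37 − 0.978X; n_A1 = 1.96X; n_I = 4.16 (inert).
Total moles n_T = 7.51 (Δν = 0, constant).
At X = 0.243: n_B2 = 0.74, n_A2 = 2.13, n_A1 = 0.475, n_T = 7.51.
p_i = (n_i/n_T)·P. K_p = p_A1^2 / (p_B2 p_A2) = 0.143.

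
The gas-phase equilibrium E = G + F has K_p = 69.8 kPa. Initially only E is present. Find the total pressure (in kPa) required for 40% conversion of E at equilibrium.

P = 366 kPa

Take 1 mol E as basis and let X be its fractional conversion, so ξ = X.
At extent ξ: n_E = 1 − X; n_G = X; n_F = X.
n_T = Σnᵢ = 1 + X.
K_p = p_G p_F / (p_E) with p_i = (n_i/n_T)·P.
At X = 0.4: the mole-fraction product g(X) = Π y_i^ν_i = 0.1905. Since K_p = g(X)·P^{1}, P = (K_p/g)^(1/1) = (69.8/0.1905)^(1/1) = 366 kPa.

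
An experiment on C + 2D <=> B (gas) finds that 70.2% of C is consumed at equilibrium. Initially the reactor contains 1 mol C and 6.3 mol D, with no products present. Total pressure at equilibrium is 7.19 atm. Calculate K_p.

K_p = 0.0661 atm^-2

Basis: 1 mol C initially; let X = conversion of C. Extent ξ = X.
At extent ξ: n_C = 1 − X; n_D = 6.3 − 2X; n_B = X.
n_T = Σnᵢ = 7.3 − 2X.
At X = 0.702: n_C = 0.298, n_D = 4.9, n_B = 0.702, n_T = 5.9.
p_i = (n_i/n_T)·P. K_p = p_B / (p_C p_D^2) = 0.0661 atm^-2.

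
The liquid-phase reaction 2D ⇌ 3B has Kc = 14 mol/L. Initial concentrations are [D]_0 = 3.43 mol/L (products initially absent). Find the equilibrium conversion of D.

Let X = conversion of D; extent ξ = 3.43X/2 mol/L.
Concentrations: [D] = 3.43 − 3.43X; [B] = 5.15X.
Kc = [B]^3 / ([D]^2).
Equating to 14 mol/L: the physical root is X = 0.589.

X = 0.589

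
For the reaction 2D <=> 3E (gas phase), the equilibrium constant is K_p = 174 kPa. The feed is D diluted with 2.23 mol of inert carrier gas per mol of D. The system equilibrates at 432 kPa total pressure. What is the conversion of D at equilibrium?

X = 0.481

Basis: 1 mol D initially; let X = conversion of D. Extent ξ = 0.5X.
Moles: n_D = 1 − X; n_E = 1.5X; n_I = 2.23 (inert).
n_T = Σnᵢ = 3.23 + 0.5X.
y_i = n_i/n_T, p_i = y_i·P. K_p = p_E^3 / (p_D^2).
This yields a degree-3 equation in X; solving on (0,1), X = 0.481.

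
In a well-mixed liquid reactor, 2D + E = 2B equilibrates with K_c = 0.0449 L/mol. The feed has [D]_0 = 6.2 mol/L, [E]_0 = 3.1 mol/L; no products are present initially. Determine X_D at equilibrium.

X = 0.245

Let X = conversion of D; extent ξ = 6.2X/2 mol/L.
Concentrations: [D] = 6.2 − 6.2X; [E] = 3.1 − 3.1X; [B] = 6.2X.
K_c = [B]^2 / ([D]^2 [E]).
This equals 0.0449 at X = 0.245 (the root in 0 < X < 1).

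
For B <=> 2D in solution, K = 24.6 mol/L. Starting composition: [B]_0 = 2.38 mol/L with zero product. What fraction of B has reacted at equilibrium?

Let X = conversion of B; extent ξ = 2.38·X mol/L.
Concentrations: [B] = 2.38 − 2.38X; [D] = 4.76X.
K = [D]^2 / ([B]).
Setting equal to 24.6 and solving for X on (0,1) gives X = 0.770.

X = 0.770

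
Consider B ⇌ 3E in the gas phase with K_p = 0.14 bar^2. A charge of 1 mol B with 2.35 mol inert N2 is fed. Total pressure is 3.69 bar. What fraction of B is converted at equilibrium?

X = 0.163

Take 1 mol B as basis and let X be its fractional conversion, so ξ = X.
Mole table: n_B = 1 − X; n_E = 3X; n_I = 2.35 (inert).
n_T = Σnᵢ = 3.35 + 2X.
Mole fractions y_i = n_i/n_T; K_p = p_E^3 / (p_B) with p_i = y_i·P.
Substituting and setting equal to 0.14 bar^2 gives a polynomial in X; the root in (0,1) is X = 0.163.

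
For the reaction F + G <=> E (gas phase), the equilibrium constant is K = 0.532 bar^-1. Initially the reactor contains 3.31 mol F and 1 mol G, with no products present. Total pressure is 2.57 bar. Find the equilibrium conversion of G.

Take 1 mol G as basis and let X be its fractional conversion, so ξ = X.
Species balance: n_F = 3.31 − X; n_G = 1 − X; n_E = X.
n_T = Σnᵢ = 4.31 − X.
With p_i = (n_i/n_T)P, K = p_E / (p_F p_G).
Substituting and setting equal to 0.532 bar^-1 gives a polynomial in X; the root in (0,1) is X = 0.502.

X = 0.502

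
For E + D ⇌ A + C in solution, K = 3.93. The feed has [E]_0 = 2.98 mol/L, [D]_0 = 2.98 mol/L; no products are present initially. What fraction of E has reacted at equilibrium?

Let X = conversion of E; extent ξ = 2.98·X mol/L.
Concentrations: [E] = 2.98 − 2.98X; [D] = 2.98 − 2.98X; [A] = 2.98X; [C] = 2.98X.
K = [A] [C] / ([E] [D]).
This equals 3.93 at X = 0.665 (the root in 0 < X < 1).

X = 0.665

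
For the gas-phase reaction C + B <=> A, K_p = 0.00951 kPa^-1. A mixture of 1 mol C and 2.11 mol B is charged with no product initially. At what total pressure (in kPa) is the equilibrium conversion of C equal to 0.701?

P = 421 kPa

Basis: 1 mol C initially; let X = conversion of C. Extent ξ = X.
Moles: n_C = 1 − X; n_B = 2.11 − X; n_A = X.
Total moles n_T = 3.11 − X.
K_p = p_A / (p_C p_B) with p_i = (n_i/n_T)·P.
At X = 0.701: the mole-fraction product g(X) = Π y_i^ν_i = 4.008. Since K_p = g(X)·P^{-1}, P = (g/K_p)^(1/1) = (4.008/0.00951)^(1/1) = 421 kPa.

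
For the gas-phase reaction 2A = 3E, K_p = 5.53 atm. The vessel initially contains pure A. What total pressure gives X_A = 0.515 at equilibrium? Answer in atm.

P = 3.55 atm

Basis: 1 mol A initially; let X = conversion of A. Extent ξ = 0.5X.
Species balance: n_A = 1 − X; n_E = 1.5X.
Summing: n_T = 1 + 0.5X.
K_p = p_E^3 / (p_A^2) with p_i = (n_i/n_T)·P.
At X = 0.515: the mole-fraction product g(X) = Π y_i^ν_i = 1.558. Since K_p = g(X)·P^{1}, P = (K_p/g)^(1/1) = (5.53/1.558)^(1/1) = 3.55 atm.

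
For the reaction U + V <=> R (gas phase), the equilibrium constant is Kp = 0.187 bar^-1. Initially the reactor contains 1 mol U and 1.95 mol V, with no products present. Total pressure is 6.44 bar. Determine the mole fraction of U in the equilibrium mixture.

Take 1 mol U as basis and let X be its fractional conversion, so ξ = X.
Species balance: n_U = 1 − X; n_V = 1.95 − X; n_R = X.
Summing: n_T = 2.95 − X.
y_i = n_i/n_T, p_i = y_i·P. Kp = p_R / (p_U p_V).
Equating to 0.187 bar^-1 and solving on 0 < X < 1: X = 0.421.
Then n_U = 0.579, n_T = 2.53, so y_U = 0.229.

y_U = 0.229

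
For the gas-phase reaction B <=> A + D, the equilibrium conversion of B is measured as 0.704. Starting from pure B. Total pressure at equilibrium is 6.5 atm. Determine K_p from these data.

K_p = 6.39 atm

Take 1 mol B as basis and let X be its fractional conversion, so ξ = X.
Species balance: n_B = 1 − X; n_A = X; n_D = X.
n_T = Σnᵢ = 1 + X.
At X = 0.704: n_B = 0.296, n_A = 0.704, n_D = 0.704, n_T = 1.7.
p_i = (n_i/n_T)·P. K_p = p_A p_D / (p_B) = 6.39 atm.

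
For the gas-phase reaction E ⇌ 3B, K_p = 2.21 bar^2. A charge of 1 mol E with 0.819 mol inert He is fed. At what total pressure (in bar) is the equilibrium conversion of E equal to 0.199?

P = 6.39 bar

Let X = conversion of E (basis 1 mol E); extent of reaction ξ = X.
At extent ξ: n_E = 1 − X; n_B = 3X; n_I = 0.819 (inert).
n_T = Σnᵢ = 1.82 + 2X.
K_p = p_B^3 / (p_E) with p_i = (n_i/n_T)·P.
At X = 0.199: the mole-fraction product g(X) = Π y_i^ν_i = 0.05405. Since K_p = g(X)·P^{2}, P = (K_p/g)^(1/2) = (2.21/0.05405)^(1/2) = 6.39 bar.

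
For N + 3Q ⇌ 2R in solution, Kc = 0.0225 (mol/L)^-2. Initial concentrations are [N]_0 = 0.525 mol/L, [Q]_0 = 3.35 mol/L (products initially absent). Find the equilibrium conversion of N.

Let X = conversion of N; extent ξ = 0.525·X mol/L.
Concentrations: [N] = 0.525 − 0.525X; [Q] = 3.35 − 1.58X; [R] = 1.05X.
Kc = [R]^2 / ([N] [Q]^3).
This equals 0.0225 at X = 0.375 (the root in 0 < X < 1).

X = 0.375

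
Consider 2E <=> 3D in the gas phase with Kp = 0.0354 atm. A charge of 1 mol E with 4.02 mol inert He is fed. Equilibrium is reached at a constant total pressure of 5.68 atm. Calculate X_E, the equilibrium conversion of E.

Take 1 mol E as basis and let X be its fractional conversion, so ξ = 0.5X.
Mole table: n_E = 1 − X; n_D = 1.5X; n_I = 4.02 (inert).
Total moles n_T = 5.02 + 0.5X.
y_i = n_i/n_T, p_i = y_i·P. Kp = p_D^3 / (p_E^2).
Substituting and setting equal to 0.0354 atm gives a polynomial in X; the root in (0,1) is X = 0.184.

X = 0.184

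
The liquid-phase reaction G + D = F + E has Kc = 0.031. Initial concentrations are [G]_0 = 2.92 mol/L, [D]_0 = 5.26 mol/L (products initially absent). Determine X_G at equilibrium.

Let X = conversion of G; extent ξ = 2.92·X mol/L.
Concentrations: [G] = 2.92 − 2.92X; [D] = 5.26 − 2.92X; [F] = 2.92X; [E] = 2.92X.
Kc = [F] [E] / ([G] [D]).
Equating to 0.031: the physical root is X = 0.199.

X = 0.199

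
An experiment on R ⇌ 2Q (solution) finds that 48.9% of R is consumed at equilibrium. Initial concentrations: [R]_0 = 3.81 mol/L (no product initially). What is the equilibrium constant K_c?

Let X = conversion of R.
Concentrations: [R] = 3.81 − 3.81X; [Q] = 7.62X.
At X = 0.489: [R] = 1.95, [Q] = 3.73.
K_c = [Q]^2 / ([R]) = 7.13 mol/L.

K_c = 7.13 mol/L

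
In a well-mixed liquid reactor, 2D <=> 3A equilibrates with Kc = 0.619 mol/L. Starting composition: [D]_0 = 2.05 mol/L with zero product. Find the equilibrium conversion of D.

Let X = conversion of D; extent ξ = 2.05X/2 mol/L.
Concentrations: [D] = 2.05 − 2.05X; [A] = 3.07X.
Kc = [A]^3 / ([D]^2).
Solving Kc = 0.619 for X ∈ (0,1): X = 0.339.

X = 0.339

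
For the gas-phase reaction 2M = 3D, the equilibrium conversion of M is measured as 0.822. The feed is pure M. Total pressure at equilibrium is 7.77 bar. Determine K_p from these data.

Let X = conversion of M (basis 1 mol M); extent of reaction ξ = 0.5X.
Moles: n_M = 1 − X; n_D = 1.5X.
Summing: n_T = 1 + 0.5X.
At X = 0.822: n_M = 0.178, n_D = 1.23, n_T = 1.41.
p_i = (n_i/n_T)·P. K_p = p_D^3 / (p_M^2) = 326 bar.

K_p = 326 bar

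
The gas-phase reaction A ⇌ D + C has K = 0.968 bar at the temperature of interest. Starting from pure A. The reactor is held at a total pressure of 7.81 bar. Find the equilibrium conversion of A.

Take 1 mol A as basis and let X be its fractional conversion, so ξ = X.
Moles: n_A = 1 − X; n_D = X; n_C = X.
Summing: n_T = 1 + X.
y_i = n_i/n_T, p_i = y_i·P. K = p_D p_C / (p_A).
Equating to 0.968 bar and solving on 0 < X < 1: X = 0.332.

X = 0.332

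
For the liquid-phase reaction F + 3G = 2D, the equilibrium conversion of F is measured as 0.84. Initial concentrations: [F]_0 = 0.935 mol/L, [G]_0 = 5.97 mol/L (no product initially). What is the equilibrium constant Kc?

Let X = conversion of F.
Concentrations: [F] = 0.935 − 0.935X; [G] = 5.97 − 2.81X; [D] = 1.87X.
At X = 0.84: [F] = 0.15, [G] = 3.61, [D] = 1.57.
Kc = [D]^2 / ([F] [G]^3) = 0.349 (mol/L)^-2.

Kc = 0.349 (mol/L)^-2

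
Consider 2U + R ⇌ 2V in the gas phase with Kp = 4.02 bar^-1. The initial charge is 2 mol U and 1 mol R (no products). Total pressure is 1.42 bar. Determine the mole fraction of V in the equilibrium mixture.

y_V = 0.413

Take 2 mol U as basis and let X be its fractional conversion, so ξ = X.
At extent ξ: n_U = 2 − 2X; n_R = 1 − X; n_V = 2X.
Total moles n_T = 3 − X.
y_i = n_i/n_T, p_i = y_i·P. Kp = p_V^2 / (p_U^2 p_R).
Equating to 4.02 bar^-1 and solving on 0 < X < 1: X = 0.514.
Then n_V = 1.03, n_T = 2.49, so y_V = 0.413.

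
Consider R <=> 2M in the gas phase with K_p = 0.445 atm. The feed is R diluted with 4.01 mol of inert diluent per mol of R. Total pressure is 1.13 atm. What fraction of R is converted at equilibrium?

X = 0.514

Take 1 mol R as basis and let X be its fractional conversion, so ξ = X.
Mole table: n_R = 1 − X; n_M = 2X; n_I = 4.01 (inert).
Total moles n_T = 5.01 + X.
Mole fractions y_i = n_i/n_T; K_p = p_M^2 / (p_R) with p_i = y_i·P.
Substituting and setting equal to 0.445 atm gives a polynomial in X; the root in (0,1) is X = 0.514.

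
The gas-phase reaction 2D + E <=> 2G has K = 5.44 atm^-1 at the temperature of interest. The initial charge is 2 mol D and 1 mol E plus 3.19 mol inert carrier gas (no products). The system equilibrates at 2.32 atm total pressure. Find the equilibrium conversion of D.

Basis: 2 mol D initially; let X = conversion of D. Extent ξ = X.
At extent ξ: n_D = 2 − 2X; n_E = 1 − X; n_G = 2X; n_I = 3.19 (inert).
Summing: n_T = 6.19 − X.
With p_i = (n_i/n_T)P, K = p_G^2 / (p_D^2 p_E).
This yields a degree-3 equation in X; solving on (0,1), X = 0.511.

X = 0.511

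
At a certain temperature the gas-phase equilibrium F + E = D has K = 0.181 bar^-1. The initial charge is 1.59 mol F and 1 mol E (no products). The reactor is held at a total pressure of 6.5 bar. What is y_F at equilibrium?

y_F = 0.545

Let X = conversion of E (basis 1 mol E); extent of reaction ξ = X.
Mole table: n_F = 1.59 − X; n_E = 1 − X; n_D = X.
n_T = Σnᵢ = 2.59 − X.
Mole fractions y_i = n_i/n_T; K = p_D / (p_F p_E) with p_i = y_i·P.
Equating to 0.181 bar^-1 and solving on 0 < X < 1: X = 0.391.
Then n_F = 1.2, n_T = 2.2, so y_F = 0.545.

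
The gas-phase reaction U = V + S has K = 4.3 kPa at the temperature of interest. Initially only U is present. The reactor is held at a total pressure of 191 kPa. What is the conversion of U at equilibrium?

Let X = conversion of U (basis 1 mol U); extent of reaction ξ = X.
Species balance: n_U = 1 − X; n_V = X; n_S = X.
n_T = Σnᵢ = 1 + X.
Mole fractions y_i = n_i/n_T; K = p_V p_S / (p_U) with p_i = y_i·P.
This yields a degree-2 equation in X; solving on (0,1), X = 0.148.

X = 0.148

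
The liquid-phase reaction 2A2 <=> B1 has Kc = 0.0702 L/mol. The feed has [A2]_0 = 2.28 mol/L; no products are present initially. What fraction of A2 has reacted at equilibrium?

Let X = conversion of A2; extent ξ = 2.28X/2 mol/L.
Concentrations: [A2] = 2.28 − 2.28X; [B1] = 1.14X.
Kc = [B1] / ([A2]^2).
This equals 0.0702 at X = 0.203 (the root in 0 < X < 1).

X = 0.203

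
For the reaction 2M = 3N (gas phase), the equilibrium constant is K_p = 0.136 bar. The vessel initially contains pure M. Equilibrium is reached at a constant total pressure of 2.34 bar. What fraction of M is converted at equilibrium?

Let X = conversion of M (basis 1 mol M); extent of reaction ξ = 0.5X.
At extent ξ: n_M = 1 − X; n_N = 1.5X.
Summing: n_T = 1 + 0.5X.
With p_i = (n_i/n_T)P, K_p = p_N^3 / (p_M^2).
Equating to 0.136 bar and solving on 0 < X < 1: X = 0.226.

X = 0.226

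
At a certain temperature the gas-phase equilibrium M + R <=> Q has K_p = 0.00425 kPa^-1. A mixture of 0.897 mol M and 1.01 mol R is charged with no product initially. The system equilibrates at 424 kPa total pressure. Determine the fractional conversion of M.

X = 0.426

Take 0.897 mol M as basis and let X be its fractional conversion, so ξ = 0.897X.
Species balance: n_M = 0.897 − 0.897X; n_R = 1.01 − 0.897X; n_Q = 0.897X.
Summing: n_T = 1.91 − 0.897X.
y_i = n_i/n_T, p_i = y_i·P. K_p = p_Q / (p_M p_R).
Substituting and setting equal to 0.00425 kPa^-1 gives a polynomial in X; the root in (0,1) is X = 0.426.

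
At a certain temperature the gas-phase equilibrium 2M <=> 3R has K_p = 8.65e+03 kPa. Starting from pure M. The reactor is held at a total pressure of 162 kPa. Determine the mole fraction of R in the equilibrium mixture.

y_R = 0.886

Basis: 1 mol M initially; let X = conversion of M. Extent ξ = 0.5X.
Species balance: n_M = 1 − X; n_R = 1.5X.
Summing: n_T = 1 + 0.5X.
y_i = n_i/n_T, p_i = y_i·P. K_p = p_R^3 / (p_M^2).
Equating to 8.65e+03 kPa and solving on 0 < X < 1: X = 0.838.
Then n_R = 1.26, n_T = 1.42, so y_R = 0.886.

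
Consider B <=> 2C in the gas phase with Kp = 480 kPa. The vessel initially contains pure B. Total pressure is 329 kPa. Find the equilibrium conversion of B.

Basis: 1 mol B initially; let X = conversion of B. Extent ξ = X.
Mole table: n_B = 1 − X; n_C = 2X.
n_T = Σnᵢ = 1 + X.
y_i = n_i/n_T, p_i = y_i·P. Kp = p_C^2 / (p_B).
Equating to 480 kPa and solving on 0 < X < 1: X = 0.517.

X = 0.517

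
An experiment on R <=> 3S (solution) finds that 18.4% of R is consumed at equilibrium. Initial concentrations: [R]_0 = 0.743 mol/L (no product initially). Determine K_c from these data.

Let X = conversion of R.
Concentrations: [R] = 0.743 − 0.743X; [S] = 2.23X.
At X = 0.184: [R] = 0.606, [S] = 0.41.
K_c = [S]^3 / ([R]) = 0.114 (mol/L)^2.

K_c = 0.114 (mol/L)^2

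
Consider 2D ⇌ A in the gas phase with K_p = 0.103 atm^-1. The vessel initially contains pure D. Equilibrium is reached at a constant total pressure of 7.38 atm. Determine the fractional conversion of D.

X = 0.503

Take 1 mol D as basis and let X be its fractional conversion, so ξ = 0.5X.
At extent ξ: n_D = 1 − X; n_A = 0.5X.
Summing: n_T = 1 − 0.5X.
Mole fractions y_i = n_i/n_T; K_p = p_A / (p_D^2) with p_i = y_i·P.
This yields a degree-2 equation in X; solving on (0,1), X = 0.503.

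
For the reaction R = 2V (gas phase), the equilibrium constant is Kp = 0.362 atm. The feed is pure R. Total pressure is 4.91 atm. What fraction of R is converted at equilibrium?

X = 0.135

Let X = conversion of R (basis 1 mol R); extent of reaction ξ = X.
Mole table: n_R = 1 − X; n_V = 2X.
Summing: n_T = 1 + X.
With p_i = (n_i/n_T)P, Kp = p_V^2 / (p_R).
Equating to 0.362 atm and solving on 0 < X < 1: X = 0.135.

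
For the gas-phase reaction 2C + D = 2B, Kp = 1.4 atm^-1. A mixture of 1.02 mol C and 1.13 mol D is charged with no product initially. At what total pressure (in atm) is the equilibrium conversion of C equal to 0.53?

P = 1.99 atm

Take 1.02 mol C as basis and let X be its fractional conversion, so ξ = 0.51X.
Species balance: n_C = 1.02 − 1.02X; n_D = 1.13 − 0.51X; n_B = 1.02X.
Summing: n_T = 2.15 − 0.51X.
Kp = p_B^2 / (p_C^2 p_D) with p_i = (n_i/n_T)·P.
At X = 0.53: the mole-fraction product g(X) = Π y_i^ν_i = 2.78. Since Kp = g(X)·P^{-1}, P = (g/Kp)^(1/1) = (2.78/1.4)^(1/1) = 1.99 atm.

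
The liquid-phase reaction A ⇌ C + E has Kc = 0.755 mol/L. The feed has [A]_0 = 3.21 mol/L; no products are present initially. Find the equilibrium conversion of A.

Let X = conversion of A; extent ξ = 3.21·X mol/L.
Concentrations: [A] = 3.21 − 3.21X; [C] = 3.21X; [E] = 3.21X.
Kc = [C] [E] / ([A]).
Solving Kc = 0.755 for X ∈ (0,1): X = 0.381.

X = 0.381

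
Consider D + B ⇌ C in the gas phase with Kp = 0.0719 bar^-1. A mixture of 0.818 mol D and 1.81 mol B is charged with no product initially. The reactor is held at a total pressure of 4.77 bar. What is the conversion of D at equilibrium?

X = 0.187

Basis: 0.818 mol D initially; let X = conversion of D. Extent ξ = 0.818X.
Mole table: n_D = 0.818 − 0.818X; n_B = 1.81 − 0.818X; n_C = 0.818X.
Summing: n_T = 2.63 − 0.818X.
y_i = n_i/n_T, p_i = y_i·P. Kp = p_C / (p_D p_B).
Setting this equal to 0.0719 bar^-1 and taking the physical root (0 < X < 1) gives X = 0.187.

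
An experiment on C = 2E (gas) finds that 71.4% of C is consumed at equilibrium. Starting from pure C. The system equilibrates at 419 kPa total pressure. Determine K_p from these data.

Take 1 mol C as basis and let X be its fractional conversion, so ξ = X.
Species balance: n_C = 1 − X; n_E = 2X.
Total moles n_T = 1 + X.
At X = 0.714: n_C = 0.286, n_E = 1.43, n_T = 1.71.
p_i = (n_i/n_T)·P. K_p = p_E^2 / (p_C) = 1.74e+03 kPa.

K_p = 1.74e+03 kPa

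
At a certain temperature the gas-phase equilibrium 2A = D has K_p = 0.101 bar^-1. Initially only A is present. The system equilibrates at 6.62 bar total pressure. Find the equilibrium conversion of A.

X = 0.478

Take 1 mol A as basis and let X be its fractional conversion, so ξ = 0.5X.
At extent ξ: n_A = 1 − X; n_D = 0.5X.
n_T = Σnᵢ = 1 − 0.5X.
Mole fractions y_i = n_i/n_T; K_p = p_D / (p_A^2) with p_i = y_i·P.
This yields a degree-2 equation in X; solving on (0,1), X = 0.478.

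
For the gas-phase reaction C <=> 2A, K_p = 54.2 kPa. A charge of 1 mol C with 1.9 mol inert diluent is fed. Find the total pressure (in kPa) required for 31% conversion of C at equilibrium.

P = 312 kPa

Take 1 mol C as basis and let X be its fractional conversion, so ξ = X.
Moles: n_C = 1 − X; n_A = 2X; n_I = 1.9 (inert).
Summing: n_T = 2.9 + X.
K_p = p_A^2 / (p_C) with p_i = (n_i/n_T)·P.
At X = 0.31: the mole-fraction product g(X) = Π y_i^ν_i = 0.1736. Since K_p = g(X)·P^{1}, P = (K_p/g)^(1/1) = (54.2/0.1736)^(1/1) = 312 kPa.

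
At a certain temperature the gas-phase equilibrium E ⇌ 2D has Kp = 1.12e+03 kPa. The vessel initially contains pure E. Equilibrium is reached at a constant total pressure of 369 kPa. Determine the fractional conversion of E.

X = 0.657

Take 1 mol E as basis and let X be its fractional conversion, so ξ = X.
Species balance: n_E = 1 − X; n_D = 2X.
n_T = Σnᵢ = 1 + X.
With p_i = (n_i/n_T)P, Kp = p_D^2 / (p_E).
Substituting and setting equal to 1.12e+03 kPa gives a polynomial in X; the root in (0,1) is X = 0.657.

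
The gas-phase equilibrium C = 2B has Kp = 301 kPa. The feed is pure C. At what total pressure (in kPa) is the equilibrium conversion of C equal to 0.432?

P = 328 kPa

Let X = conversion of C (basis 1 mol C); extent of reaction ξ = X.
Mole table: n_C = 1 − X; n_B = 2X.
Total moles n_T = 1 + X.
Kp = p_B^2 / (p_C) with p_i = (n_i/n_T)·P.
At X = 0.432: the mole-fraction product g(X) = Π y_i^ν_i = 0.9178. Since Kp = g(X)·P^{1}, P = (Kp/g)^(1/1) = (301/0.9178)^(1/1) = 328 kPa.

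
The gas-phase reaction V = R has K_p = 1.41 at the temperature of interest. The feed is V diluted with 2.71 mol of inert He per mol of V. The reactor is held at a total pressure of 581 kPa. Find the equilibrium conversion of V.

X = 0.585

Let X = conversion of V (basis 1 mol V); extent of reaction ξ = X.
Mole table: n_V = 1 − X; n_R = X; n_I = 2.71 (inert).
Total moles n_T = 3.71 (Δν = 0, constant).
y_i = n_i/n_T, p_i = y_i·P. K_p = p_R / (p_V).
Substituting and setting equal to 1.41 gives a polynomial in X; the root in (0,1) is X = 0.585.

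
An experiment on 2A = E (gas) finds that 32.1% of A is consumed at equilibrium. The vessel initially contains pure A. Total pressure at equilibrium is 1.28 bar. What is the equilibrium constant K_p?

Take 1 mol A as basis and let X be its fractional conversion, so ξ = 0.5X.
Moles: n_A = 1 − X; n_E = 0.5X.
Total moles n_T = 1 − 0.5X.
At X = 0.321: n_A = 0.679, n_E = 0.161, n_T = 0.84.
p_i = (n_i/n_T)·P. K_p = p_E / (p_A^2) = 0.228 bar^-1.

K_p = 0.228 bar^-1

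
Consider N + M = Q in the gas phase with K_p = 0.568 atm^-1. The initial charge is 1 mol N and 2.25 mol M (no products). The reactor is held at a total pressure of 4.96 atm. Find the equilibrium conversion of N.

Let X = conversion of N (basis 1 mol N); extent of reaction ξ = X.
Species balance: n_N = 1 − X; n_M = 2.25 − X; n_Q = X.
Summing: n_T = 3.25 − X.
y_i = n_i/n_T, p_i = y_i·P. K_p = p_Q / (p_N p_M).
Equating to 0.568 atm^-1 and solving on 0 < X < 1: X = 0.635.

X = 0.635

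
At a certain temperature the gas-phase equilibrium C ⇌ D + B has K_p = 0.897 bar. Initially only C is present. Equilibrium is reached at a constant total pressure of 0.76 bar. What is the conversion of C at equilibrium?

X = 0.736

Take 1 mol C as basis and let X be its fractional conversion, so ξ = X.
At extent ξ: n_C = 1 − X; n_D = X; n_B = X.
Summing: n_T = 1 + X.
With p_i = (n_i/n_T)P, K_p = p_D p_B / (p_C).
Substituting and setting equal to 0.897 bar gives a polynomial in X; the root in (0,1) is X = 0.736.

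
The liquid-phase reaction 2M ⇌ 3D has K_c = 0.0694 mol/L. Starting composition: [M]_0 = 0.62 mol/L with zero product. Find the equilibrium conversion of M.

Let X = conversion of M; extent ξ = 0.62X/2 mol/L.
Concentrations: [M] = 0.62 − 0.62X; [D] = 0.93X.
K_c = [D]^3 / ([M]^2).
This equals 0.0694 at X = 0.262 (the root in 0 < X < 1).

X = 0.262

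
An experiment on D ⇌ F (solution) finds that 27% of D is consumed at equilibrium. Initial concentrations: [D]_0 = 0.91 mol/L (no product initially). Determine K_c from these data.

Let X = conversion of D.
Concentrations: [D] = 0.91 − 0.91X; [F] = 0.91X.
At X = 0.27: [D] = 0.664, [F] = 0.246.
K_c = [F] / ([D]) = 0.37.

K_c = 0.37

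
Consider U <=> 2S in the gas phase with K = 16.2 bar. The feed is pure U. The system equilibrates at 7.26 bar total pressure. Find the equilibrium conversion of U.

X = 0.598

Let X = conversion of U (basis 1 mol U); extent of reaction ξ = X.
Mole table: n_U = 1 − X; n_S = 2X.
Summing: n_T = 1 + X.
Mole fractions y_i = n_i/n_T; K = p_S^2 / (p_U) with p_i = y_i·P.
Substituting and setting equal to 16.2 bar gives a polynomial in X; the root in (0,1) is X = 0.598.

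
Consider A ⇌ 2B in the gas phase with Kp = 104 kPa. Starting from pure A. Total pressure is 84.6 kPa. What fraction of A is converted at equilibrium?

Let X = conversion of A (basis 1 mol A); extent of reaction ξ = X.
At extent ξ: n_A = 1 − X; n_B = 2X.
n_T = Σnᵢ = 1 + X.
y_i = n_i/n_T, p_i = y_i·P. Kp = p_B^2 / (p_A).
This yields a degree-2 equation in X; solving on (0,1), X = 0.485.

X = 0.485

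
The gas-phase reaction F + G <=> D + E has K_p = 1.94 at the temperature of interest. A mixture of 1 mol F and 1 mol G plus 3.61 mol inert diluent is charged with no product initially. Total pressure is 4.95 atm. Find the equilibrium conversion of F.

X = 0.582

Take 1 mol F as basis and let X be its fractional conversion, so ξ = X.
Moles: n_F = 1 − X; n_G = 1 − X; n_D = X; n_E = X; n_I = 3.61 (inert).
n_T stays at 5.61 (no change in mole number).
With p_i = (n_i/n_T)P, K_p = p_D p_E / (p_F p_G).
Setting this equal to 1.94 and taking the physical root (0 < X < 1) gives X = 0.582.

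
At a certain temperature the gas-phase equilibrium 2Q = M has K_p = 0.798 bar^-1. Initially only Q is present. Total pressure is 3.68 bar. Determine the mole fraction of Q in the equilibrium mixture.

y_Q = 0.438

Take 1 mol Q as basis and let X be its fractional conversion, so ξ = 0.5X.
Species balance: n_Q = 1 − X; n_M = 0.5X.
n_T = Σnᵢ = 1 − 0.5X.
With p_i = (n_i/n_T)P, K_p = p_M / (p_Q^2).
Equating to 0.798 bar^-1 and solving on 0 < X < 1: X = 0.720.
Then n_Q = 0.28, n_T = 0.64, so y_Q = 0.438.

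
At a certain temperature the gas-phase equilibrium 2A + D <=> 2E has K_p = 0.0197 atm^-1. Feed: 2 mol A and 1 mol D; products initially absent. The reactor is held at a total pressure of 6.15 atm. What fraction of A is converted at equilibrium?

Take 2 mol A as basis and let X be its fractional conversion, so ξ = X.
Mole table: n_A = 2 − 2X; n_D = 1 − X; n_E = 2X.
Total moles n_T = 3 − X.
y_i = n_i/n_T, p_i = y_i·P. K_p = p_E^2 / (p_A^2 p_D).
Substituting and setting equal to 0.0197 atm^-1 gives a polynomial in X; the root in (0,1) is X = 0.159.

X = 0.159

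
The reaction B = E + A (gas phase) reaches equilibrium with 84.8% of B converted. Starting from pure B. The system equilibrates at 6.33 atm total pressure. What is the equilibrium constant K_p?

K_p = 16.2 atm

Let X = conversion of B (basis 1 mol B); extent of reaction ξ = X.
Moles: n_B = 1 − X; n_E = X; n_A = X.
Summing: n_T = 1 + X.
At X = 0.848: n_B = 0.152, n_E = 0.848, n_A = 0.848, n_T = 1.85.
p_i = (n_i/n_T)·P. K_p = p_E p_A / (p_B) = 16.2 atm.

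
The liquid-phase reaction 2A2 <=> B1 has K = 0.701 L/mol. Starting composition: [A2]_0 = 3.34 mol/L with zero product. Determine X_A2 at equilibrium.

Let X = conversion of A2; extent ξ = 3.34X/2 mol/L.
Concentrations: [A2] = 3.34 − 3.34X; [B1] = 1.67X.
K = [B1] / ([A2]^2).
Setting equal to 0.701 and solving for X on (0,1) gives X = 0.632.

X = 0.632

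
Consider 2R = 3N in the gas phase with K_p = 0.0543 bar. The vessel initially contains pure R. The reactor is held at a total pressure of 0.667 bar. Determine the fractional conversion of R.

Take 1 mol R as basis and let X be its fractional conversion, so ξ = 0.5X.
Species balance: n_R = 1 − X; n_N = 1.5X.
Summing: n_T = 1 + 0.5X.
With p_i = (n_i/n_T)P, K_p = p_N^3 / (p_R^2).
Setting this equal to 0.0543 bar and taking the physical root (0 < X < 1) gives X = 0.248.

X = 0.248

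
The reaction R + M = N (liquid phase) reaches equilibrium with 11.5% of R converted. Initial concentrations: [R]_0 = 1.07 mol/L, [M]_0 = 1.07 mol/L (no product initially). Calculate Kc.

Kc = 0.137 L/mol

Let X = conversion of R.
Concentrations: [R] = 1.07 − 1.07X; [M] = 1.07 − 1.07X; [N] = 1.07X.
At X = 0.115: [R] = 0.947, [M] = 0.947, [N] = 0.123.
Kc = [N] / ([R] [M]) = 0.137 L/mol.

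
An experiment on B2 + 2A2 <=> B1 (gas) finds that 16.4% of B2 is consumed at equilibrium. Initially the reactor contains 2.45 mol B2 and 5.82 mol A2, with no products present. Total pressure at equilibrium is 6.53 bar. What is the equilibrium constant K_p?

K_p = 0.0102 bar^-2

Basis: 2.45 mol B2 initially; let X = conversion of B2. Extent ξ = 2.45X.
Mole table: n_B2 = 2.45 − 2.45X; n_A2 = 5.82 − 4.9X; n_B1 = 2.45X.
Summing: n_T = 8.27 − 4.9X.
At X = 0.164: n_B2 = 2.05, n_A2 = 5.02, n_B1 = 0.402, n_T = 7.47.
p_i = (n_i/n_T)·P. K_p = p_B1 / (p_B2 p_A2^2) = 0.0102 bar^-2.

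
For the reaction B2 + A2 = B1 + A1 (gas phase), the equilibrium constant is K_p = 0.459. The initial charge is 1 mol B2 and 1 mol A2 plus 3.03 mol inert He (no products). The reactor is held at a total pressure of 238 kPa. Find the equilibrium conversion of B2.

X = 0.404

Take 1 mol B2 as basis and let X be its fractional conversion, so ξ = X.
At extent ξ: n_B2 = 1 − X; n_A2 = 1 − X; n_B1 = X; n_A1 = X; n_I = 3.03 (inert).
Since Δν = 0, n_T = 5.03 throughout.
With p_i = (n_i/n_T)P, K_p = p_B1 p_A1 / (p_B2 p_A2).
Setting this equal to 0.459 and taking the physical root (0 < X < 1) gives X = 0.404.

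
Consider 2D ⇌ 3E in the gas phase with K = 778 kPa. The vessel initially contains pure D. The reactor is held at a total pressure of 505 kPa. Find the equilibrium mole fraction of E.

y_E = 0.613

Take 1 mol D as basis and let X be its fractional conversion, so ξ = 0.5X.
Moles: n_D = 1 − X; n_E = 1.5X.
n_T = Σnᵢ = 1 + 0.5X.
With p_i = (n_i/n_T)P, K = p_E^3 / (p_D^2).
Equating to 778 kPa and solving on 0 < X < 1: X = 0.514.
Then n_E = 0.771, n_T = 1.26, so y_E = 0.613.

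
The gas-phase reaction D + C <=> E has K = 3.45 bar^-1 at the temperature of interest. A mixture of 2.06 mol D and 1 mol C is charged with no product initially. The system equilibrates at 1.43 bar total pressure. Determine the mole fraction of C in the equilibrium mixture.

y_C = 0.113

Let X = conversion of C (basis 1 mol C); extent of reaction ξ = X.
Mole table: n_D = 2.06 − X; n_C = 1 − X; n_E = X.
Summing: n_T = 3.06 − X.
y_i = n_i/n_T, p_i = y_i·P. K = p_E / (p_D p_C).
Equating to 3.45 bar^-1 and solving on 0 < X < 1: X = 0.737.
Then n_C = 0.263, n_T = 2.32, so y_C = 0.113.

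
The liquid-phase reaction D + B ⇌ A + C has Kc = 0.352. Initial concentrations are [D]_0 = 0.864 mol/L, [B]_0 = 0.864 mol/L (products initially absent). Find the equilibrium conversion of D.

X = 0.372

Let X = conversion of D; extent ξ = 0.864·X mol/L.
Concentrations: [D] = 0.864 − 0.864X; [B] = 0.864 − 0.864X; [A] = 0.864X; [C] = 0.864X.
Kc = [A] [C] / ([D] [B]).
Setting equal to 0.352 and solving for X on (0,1) gives X = 0.372.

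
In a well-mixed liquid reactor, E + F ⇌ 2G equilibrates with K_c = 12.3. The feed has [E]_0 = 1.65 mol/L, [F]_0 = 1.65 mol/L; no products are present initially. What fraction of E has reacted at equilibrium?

X = 0.637

Let X = conversion of E; extent ξ = 1.65·X mol/L.
Concentrations: [E] = 1.65 − 1.65X; [F] = 1.65 − 1.65X; [G] = 3.3X.
K_c = [G]^2 / ([E] [F]).
Equating to 12.3: the physical root is X = 0.637.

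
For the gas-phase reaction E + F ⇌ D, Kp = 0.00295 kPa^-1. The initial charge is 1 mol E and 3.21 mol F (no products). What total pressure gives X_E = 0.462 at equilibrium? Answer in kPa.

P = 397 kPa

Basis: 1 mol E initially; let X = conversion of E. Extent ξ = X.
At extent ξ: n_E = 1 − X; n_F = 3.21 − X; n_D = X.
Summing: n_T = 4.21 − X.
Kp = p_D / (p_E p_F) with p_i = (n_i/n_T)·P.
At X = 0.462: the mole-fraction product g(X) = Π y_i^ν_i = 1.171. Since Kp = g(X)·P^{-1}, P = (g/Kp)^(1/1) = (1.171/0.00295)^(1/1) = 397 kPa.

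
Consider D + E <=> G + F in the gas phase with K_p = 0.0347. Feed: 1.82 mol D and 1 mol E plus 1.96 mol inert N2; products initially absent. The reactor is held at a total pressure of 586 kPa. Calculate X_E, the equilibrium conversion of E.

X = 0.210

Let X = conversion of E (basis 1 mol E); extent of reaction ξ = X.
At extent ξ: n_D = 1.82 − X; n_E = 1 − X; n_G = X; n_F = X; n_I = 1.96 (inert).
Total moles n_T = 4.78 (Δν = 0, constant).
Mole fractions y_i = n_i/n_T; K_p = p_G p_F / (p_D p_E) with p_i = y_i·P.
This yields a degree-2 equation in X; solving on (0,1), X = 0.210.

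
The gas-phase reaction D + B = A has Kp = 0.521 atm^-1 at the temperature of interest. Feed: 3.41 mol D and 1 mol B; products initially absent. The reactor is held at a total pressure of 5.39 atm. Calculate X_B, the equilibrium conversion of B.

Let X = conversion of B (basis 1 mol B); extent of reaction ξ = X.
Moles: n_D = 3.41 − X; n_B = 1 − X; n_A = X.
Total moles n_T = 4.41 − X.
With p_i = (n_i/n_T)P, Kp = p_A / (p_D p_B).
Substituting and setting equal to 0.521 atm^-1 gives a polynomial in X; the root in (0,1) is X = 0.673.

X = 0.673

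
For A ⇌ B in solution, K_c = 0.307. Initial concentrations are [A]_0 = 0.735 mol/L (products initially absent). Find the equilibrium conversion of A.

X = 0.235

Let X = conversion of A; extent ξ = 0.735·X mol/L.
Concentrations: [A] = 0.735 − 0.735X; [B] = 0.735X.
K_c = [B] / ([A]).
Solving K_c = 0.307 for X ∈ (0,1): X = 0.235.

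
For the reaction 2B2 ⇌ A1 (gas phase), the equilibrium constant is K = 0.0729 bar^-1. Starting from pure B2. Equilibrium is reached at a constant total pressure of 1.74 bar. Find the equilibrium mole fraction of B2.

y_B2 = 0.898

Let X = conversion of B2 (basis 1 mol B2); extent of reaction ξ = 0.5X.
At extent ξ: n_B2 = 1 − X; n_A1 = 0.5X.
n_T = Σnᵢ = 1 − 0.5X.
Mole fractions y_i = n_i/n_T; K = p_A1 / (p_B2^2) with p_i = y_i·P.
This yields a degree-2 equation in X; solving on (0,1), X = 0.186.
Then n_B2 = 0.814, n_T = 0.907, so y_B2 = 0.898.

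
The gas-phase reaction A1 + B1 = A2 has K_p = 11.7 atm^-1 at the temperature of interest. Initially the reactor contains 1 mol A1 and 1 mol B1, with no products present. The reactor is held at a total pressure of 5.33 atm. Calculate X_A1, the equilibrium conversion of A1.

X = 0.874

Take 1 mol A1 as basis and let X be its fractional conversion, so ξ = X.
At extent ξ: n_A1 = 1 − X; n_B1 = 1 − X; n_A2 = X.
Summing: n_T = 2 − X.
y_i = n_i/n_T, p_i = y_i·P. K_p = p_A2 / (p_A1 p_B1).
Substituting and setting equal to 11.7 atm^-1 gives a polynomial in X; the root in (0,1) is X = 0.874.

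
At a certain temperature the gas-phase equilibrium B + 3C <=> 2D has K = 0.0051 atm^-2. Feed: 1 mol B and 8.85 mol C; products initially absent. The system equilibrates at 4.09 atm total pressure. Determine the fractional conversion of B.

Let X = conversion of B (basis 1 mol B); extent of reaction ξ = X.
At extent ξ: n_B = 1 − X; n_C = 8.85 − 3X; n_D = 2X.
n_T = Σnᵢ = 9.85 − 2X.
With p_i = (n_i/n_T)P, K = p_D^2 / (p_B p_C^3).
Setting this equal to 0.0051 atm^-2 and taking the physical root (0 < X < 1) gives X = 0.297.

X = 0.297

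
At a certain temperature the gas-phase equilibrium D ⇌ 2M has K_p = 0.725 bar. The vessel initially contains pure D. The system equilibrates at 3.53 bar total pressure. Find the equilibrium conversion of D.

X = 0.221

Take 1 mol D as basis and let X be its fractional conversion, so ξ = X.
Moles: n_D = 1 − X; n_M = 2X.
Total moles n_T = 1 + X.
Mole fractions y_i = n_i/n_T; K_p = p_M^2 / (p_D) with p_i = y_i·P.
Equating to 0.725 bar and solving on 0 < X < 1: X = 0.221.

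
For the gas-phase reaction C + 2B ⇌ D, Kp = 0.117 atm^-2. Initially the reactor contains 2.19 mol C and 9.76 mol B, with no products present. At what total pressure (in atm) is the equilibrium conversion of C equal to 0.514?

P = 3.88 atm

Basis: 2.19 mol C initially; let X = conversion of C. Extent ξ = 2.19X.
Moles: n_C = 2.19 − 2.19X; n_B = 9.76 − 4.38X; n_D = 2.19X.
Summing: n_T = 11.9 − 4.38X.
Kp = p_D / (p_C p_B^2) with p_i = (n_i/n_T)·P.
At X = 0.514: the mole-fraction product g(X) = Π y_i^ν_i = 1.765. Since Kp = g(X)·P^{-2}, P = (g/Kp)^(1/2) = (1.765/0.117)^(1/2) = 3.88 atm.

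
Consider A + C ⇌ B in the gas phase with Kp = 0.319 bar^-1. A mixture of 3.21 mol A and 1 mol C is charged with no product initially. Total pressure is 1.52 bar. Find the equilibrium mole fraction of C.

Take 1 mol C as basis and let X be its fractional conversion, so ξ = X.
At extent ξ: n_A = 3.21 − X; n_C = 1 − X; n_B = X.
Total moles n_T = 4.21 − X.
Mole fractions y_i = n_i/n_T; Kp = p_B / (p_A p_C) with p_i = y_i·P.
Substituting and setting equal to 0.319 bar^-1 gives a polynomial in X; the root in (0,1) is X = 0.266.
Then n_C = 0.734, n_T = 3.94, so y_C = 0.186.

y_C = 0.186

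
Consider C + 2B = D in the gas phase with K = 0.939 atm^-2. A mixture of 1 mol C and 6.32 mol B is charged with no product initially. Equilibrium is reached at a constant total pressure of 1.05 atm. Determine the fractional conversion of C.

Take 1 mol C as basis and let X be its fractional conversion, so ξ = X.
Species balance: n_C = 1 − X; n_B = 6.32 − 2X; n_D = X.
n_T = Σnᵢ = 7.32 − 2X.
y_i = n_i/n_T, p_i = y_i·P. K = p_D / (p_C p_B^2).
Setting this equal to 0.939 atm^-2 and taking the physical root (0 < X < 1) gives X = 0.425.

X = 0.425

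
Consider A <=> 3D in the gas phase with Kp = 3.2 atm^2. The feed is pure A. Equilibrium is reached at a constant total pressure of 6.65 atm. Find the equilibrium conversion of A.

X = 0.157

Basis: 1 mol A initially; let X = conversion of A. Extent ξ = X.
Species balance: n_A = 1 − X; n_D = 3X.
n_T = Σnᵢ = 1 + 2X.
Mole fractions y_i = n_i/n_T; Kp = p_D^3 / (p_A) with p_i = y_i·P.
This yields a degree-3 equation in X; solving on (0,1), X = 0.157.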